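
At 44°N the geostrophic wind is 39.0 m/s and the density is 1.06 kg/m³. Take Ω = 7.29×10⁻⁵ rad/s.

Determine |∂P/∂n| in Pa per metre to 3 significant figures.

Coriolis parameter at 44°N:
f = 2Ω sin φ = 2 × 7.29×10⁻⁵ × sin 44° = 1.01×10⁻⁴ s⁻¹
Geostrophic balance rearranged: |∂P/∂n| = f ρ V_g
|∂P/∂n| = 1.01×10⁻⁴ × 1.06 × 39.0 = 4.19×10⁻³ Pa/m

4.19×10⁻³ Pa/m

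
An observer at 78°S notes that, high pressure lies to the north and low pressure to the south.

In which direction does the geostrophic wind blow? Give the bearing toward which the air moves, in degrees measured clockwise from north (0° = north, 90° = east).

The pressure-gradient force points toward the south (bearing 180°).
Geostrophic balance: in the Southern Hemisphere the Coriolis force deflects motion to the left, so the geostrophic wind blows 90° to the left of the pressure-gradient force (low pressure on the right).
Rotating 180° by 90° counterclockwise gives 090° — the wind blows toward the east.

090°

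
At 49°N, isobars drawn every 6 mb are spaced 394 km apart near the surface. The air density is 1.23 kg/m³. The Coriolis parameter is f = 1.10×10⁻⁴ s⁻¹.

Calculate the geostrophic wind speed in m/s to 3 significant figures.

11.3 m/s

Pressure gradient: |∂P/∂n| = 600 Pa / 394000 m = 1.52×10⁻³ Pa/m
Geostrophic balance (pressure-gradient force = Coriolis force):
V_g = (1/(fρ)) |∂P/∂n| = 1.52×10⁻³ / (1.10×10⁻⁴ × 1.23) = 11.3 m/s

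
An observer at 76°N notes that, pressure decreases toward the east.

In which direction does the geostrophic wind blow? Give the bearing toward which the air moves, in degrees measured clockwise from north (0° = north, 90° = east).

180°

The pressure-gradient force points toward the east (bearing 090°).
Geostrophic balance: in the Northern Hemisphere the Coriolis force deflects motion to the right, so the geostrophic wind blows 90° to the right of the pressure-gradient force (low pressure on the left).
Rotating 090° by 90° clockwise gives 180° — the wind blows toward the south.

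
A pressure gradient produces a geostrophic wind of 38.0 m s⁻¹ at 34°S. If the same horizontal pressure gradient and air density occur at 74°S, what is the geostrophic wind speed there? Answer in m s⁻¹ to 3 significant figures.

With the same pressure gradient and density, V_g ∝ 1/f ∝ 1/sin φ.
V₂ = V₁ · sin φ₁ / sin φ₂ = 38.0 × sin 34° / sin 74°
V₂ = 38.0 × 0.5592/0.9613 = 22.1 m s⁻¹

22.1 m s⁻¹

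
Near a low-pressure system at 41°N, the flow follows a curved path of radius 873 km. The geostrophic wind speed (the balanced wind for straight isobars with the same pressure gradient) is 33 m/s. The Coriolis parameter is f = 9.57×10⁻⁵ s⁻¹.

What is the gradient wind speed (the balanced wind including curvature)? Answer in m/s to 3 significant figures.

Around a low, centrifugal force acts outward with Coriolis, so pressure-gradient force balances both:
(1/ρ)|∂P/∂n| = fV + V²/R  →  V² + fR·V − fR·V_g = 0
With fR = 9.57×10⁻⁵ × 873×10³ m = 83.5 m/s:
V = [−fR + √((fR)² + 4 fR V_g)]/2 = [−83.5 + √(83.5² + 4×83.5×33)]/2 = 25.3 m/s
Subgeostrophic (V < V_g = 33 m/s), as expected around a low.

25.3 m/s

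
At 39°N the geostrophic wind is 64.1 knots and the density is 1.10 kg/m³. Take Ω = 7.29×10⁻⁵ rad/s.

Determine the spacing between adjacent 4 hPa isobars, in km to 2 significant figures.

120 km

Coriolis parameter at 39°N:
f = 2Ω sin φ = 2 × 7.29×10⁻⁵ × sin 39° = 9.18×10⁻⁵ s⁻¹
Wind speed in SI: 64.1 knots = 33.0 m/s
Geostrophic balance rearranged: |∂P/∂n| = f ρ V_g
|∂P/∂n| = 9.18×10⁻⁵ × 1.10 × 33.0 = 3.33×10⁻³ Pa/m
Isobar spacing: Δn = ΔP/|∂P/∂n| = 400 Pa / 3.33×10⁻³ Pa/m = 120183 m ≈ 120 km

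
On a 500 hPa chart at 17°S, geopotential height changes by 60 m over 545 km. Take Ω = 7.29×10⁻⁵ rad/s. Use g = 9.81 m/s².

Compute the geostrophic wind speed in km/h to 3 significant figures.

91.2 km/h

Coriolis parameter at 17°S:
f = 2Ω sin φ = 2 × 7.29×10⁻⁵ × sin 17° = 4.26×10⁻⁵ s⁻¹
Height gradient: |∂Z/∂n| = 60 m / 545000 m = 1.10×10⁻⁴
On a pressure surface, geostrophic balance gives V_g = (g/f)|∂Z/∂n|:
V_g = 9.81 × 1.10×10⁻⁴ / 4.26×10⁻⁵ = 25.3 m/s
Converting: 25.3 m/s × 3.6 = 91.2 km/h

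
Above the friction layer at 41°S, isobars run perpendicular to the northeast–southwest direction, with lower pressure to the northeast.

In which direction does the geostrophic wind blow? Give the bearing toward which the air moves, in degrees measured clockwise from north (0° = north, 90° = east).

The pressure-gradient force points toward the northeast (bearing 045°).
Geostrophic balance: in the Southern Hemisphere the Coriolis force deflects motion to the left, so the geostrophic wind blows 90° to the left of the pressure-gradient force (low pressure on the right).
Rotating 045° by 90° counterclockwise gives 315° — the wind blows toward the northwest.

315°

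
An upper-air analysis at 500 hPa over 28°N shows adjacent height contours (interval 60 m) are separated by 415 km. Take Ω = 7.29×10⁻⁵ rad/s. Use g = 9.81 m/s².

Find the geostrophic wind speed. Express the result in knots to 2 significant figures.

40 knots

Coriolis parameter at 28°N:
f = 2Ω sin φ = 2 × 7.29×10⁻⁵ × sin 28° = 6.84×10⁻⁵ s⁻¹
Height gradient: |∂Z/∂n| = 60 m / 415000 m = 1.45×10⁻⁴
On a pressure surface, geostrophic balance gives V_g = (g/f)|∂Z/∂n|:
V_g = 9.81 × 1.45×10⁻⁴ / 6.84×10⁻⁵ = 20.7 m/s
Converting: 20.7 m/s × 1.944 = 40 knots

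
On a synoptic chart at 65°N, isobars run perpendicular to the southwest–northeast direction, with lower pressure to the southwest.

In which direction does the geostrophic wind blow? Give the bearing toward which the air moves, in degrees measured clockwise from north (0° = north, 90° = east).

315°

The pressure-gradient force points toward the southwest (bearing 225°).
Geostrophic balance: in the Northern Hemisphere the Coriolis force deflects motion to the right, so the geostrophic wind blows 90° to the right of the pressure-gradient force (low pressure on the left).
Rotating 225° by 90° clockwise gives 315° — the wind blows toward the northwest.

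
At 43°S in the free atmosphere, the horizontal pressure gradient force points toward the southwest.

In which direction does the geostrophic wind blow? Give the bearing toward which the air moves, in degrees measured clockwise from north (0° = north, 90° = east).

135°

The pressure-gradient force points toward the southwest (bearing 225°).
Geostrophic balance: in the Southern Hemisphere the Coriolis force deflects motion to the left, so the geostrophic wind blows 90° to the left of the pressure-gradient force (low pressure on the right).
Rotating 225° by 90° counterclockwise gives 135° — the wind blows toward the southeast.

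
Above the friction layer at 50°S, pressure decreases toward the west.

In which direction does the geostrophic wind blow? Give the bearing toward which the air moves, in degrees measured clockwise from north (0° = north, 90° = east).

180°

The pressure-gradient force points toward the west (bearing 270°).
Geostrophic balance: in the Southern Hemisphere the Coriolis force deflects motion to the left, so the geostrophic wind blows 90° to the left of the pressure-gradient force (low pressure on the right).
Rotating 270° by 90° counterclockwise gives 180° — the wind blows toward the south.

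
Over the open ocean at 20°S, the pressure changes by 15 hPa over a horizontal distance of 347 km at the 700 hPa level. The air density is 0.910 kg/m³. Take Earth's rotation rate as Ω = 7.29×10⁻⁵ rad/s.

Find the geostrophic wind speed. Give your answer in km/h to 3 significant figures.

343 km/h

Coriolis parameter at 20°S:
f = 2Ω sin φ = 2 × 7.29×10⁻⁵ × sin 20° = 4.99×10⁻⁵ s⁻¹
Pressure gradient: |∂P/∂n| = 1500 Pa / 347000 m = 4.32×10⁻³ Pa/m
Geostrophic balance (pressure-gradient force = Coriolis force):
V_g = (1/(fρ)) |∂P/∂n| = 4.32×10⁻³ / (4.99×10⁻⁵ × 0.910) = 95.3 m/s
Converting: 95.3 m/s × 3.6 = 343 km/h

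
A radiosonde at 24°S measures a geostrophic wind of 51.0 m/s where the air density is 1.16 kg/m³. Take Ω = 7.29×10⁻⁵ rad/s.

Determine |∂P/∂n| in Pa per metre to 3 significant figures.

3.51×10⁻³ Pa/m

Coriolis parameter at 24°S:
f = 2Ω sin φ = 2 × 7.29×10⁻⁵ × sin 24° = 5.93×10⁻⁵ s⁻¹
Geostrophic balance rearranged: |∂P/∂n| = f ρ V_g
|∂P/∂n| = 5.93×10⁻⁵ × 1.16 × 51.0 = 3.51×10⁻³ Pa/m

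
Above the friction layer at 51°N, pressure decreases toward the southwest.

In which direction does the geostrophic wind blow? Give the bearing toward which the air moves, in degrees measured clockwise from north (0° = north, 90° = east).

The pressure-gradient force points toward the southwest (bearing 225°).
Geostrophic balance: in the Northern Hemisphere the Coriolis force deflects motion to the right, so the geostrophic wind blows 90° to the right of the pressure-gradient force (low pressure on the left).
Rotating 225° by 90° clockwise gives 315° — the wind blows toward the northwest.

315°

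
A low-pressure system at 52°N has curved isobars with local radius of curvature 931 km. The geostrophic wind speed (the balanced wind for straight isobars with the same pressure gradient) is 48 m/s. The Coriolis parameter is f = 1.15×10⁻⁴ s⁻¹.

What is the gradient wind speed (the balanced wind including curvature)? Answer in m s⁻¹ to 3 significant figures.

35.9 m s⁻¹

Around a low, centrifugal force acts outward with Coriolis, so pressure-gradient force balances both:
(1/ρ)|∂P/∂n| = fV + V²/R  →  V² + fR·V − fR·V_g = 0
With fR = 1.15×10⁻⁴ × 931×10³ m = 107 m/s:
V = [−fR + √((fR)² + 4 fR V_g)]/2 = [−107 + √(107² + 4×107×48)]/2 = 35.9 m/s
Subgeostrophic (V < V_g = 48 m/s), as expected around a low.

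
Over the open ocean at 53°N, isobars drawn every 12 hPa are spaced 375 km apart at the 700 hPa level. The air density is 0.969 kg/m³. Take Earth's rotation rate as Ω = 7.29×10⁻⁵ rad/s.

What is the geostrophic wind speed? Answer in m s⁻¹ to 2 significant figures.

28 m s⁻¹

Coriolis parameter at 53°N:
f = 2Ω sin φ = 2 × 7.29×10⁻⁵ × sin 53° = 1.16×10⁻⁴ s⁻¹
Pressure gradient: |∂P/∂n| = 1200 Pa / 375000 m = 3.20×10⁻³ Pa/m
Geostrophic balance (pressure-gradient force = Coriolis force):
V_g = (1/(fρ)) |∂P/∂n| = 3.20×10⁻³ / (1.16×10⁻⁴ × 0.969) = 28.4 m/s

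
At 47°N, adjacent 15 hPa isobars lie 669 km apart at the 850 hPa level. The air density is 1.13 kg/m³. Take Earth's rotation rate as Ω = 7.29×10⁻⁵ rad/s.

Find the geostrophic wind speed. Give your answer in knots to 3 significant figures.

Coriolis parameter at 47°N:
f = 2Ω sin φ = 2 × 7.29×10⁻⁵ × sin 47° = 1.07×10⁻⁴ s⁻¹
Pressure gradient: |∂P/∂n| = 1500 Pa / 669000 m = 2.24×10⁻³ Pa/m
Geostrophic balance (pressure-gradient force = Coriolis force):
V_g = (1/(fρ)) |∂P/∂n| = 2.24×10⁻³ / (1.07×10⁻⁴ × 1.13) = 18.6 m/s
Converting: 18.6 m/s × 1.944 = 36.2 knots

36.2 knots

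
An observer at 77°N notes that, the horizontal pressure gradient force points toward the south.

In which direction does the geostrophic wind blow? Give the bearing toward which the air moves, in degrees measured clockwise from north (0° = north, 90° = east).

270°

The pressure-gradient force points toward the south (bearing 180°).
Geostrophic balance: in the Northern Hemisphere the Coriolis force deflects motion to the right, so the geostrophic wind blows 90° to the right of the pressure-gradient force (low pressure on the left).
Rotating 180° by 90° clockwise gives 270° — the wind blows toward the west.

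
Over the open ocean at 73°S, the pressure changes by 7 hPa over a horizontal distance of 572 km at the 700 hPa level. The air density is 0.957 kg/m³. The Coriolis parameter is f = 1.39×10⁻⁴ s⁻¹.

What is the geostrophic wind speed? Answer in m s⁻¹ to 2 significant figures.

9.2 m s⁻¹

Pressure gradient: |∂P/∂n| = 700 Pa / 572000 m = 1.22×10⁻³ Pa/m
Geostrophic balance (pressure-gradient force = Coriolis force):
V_g = (1/(fρ)) |∂P/∂n| = 1.22×10⁻³ / (1.39×10⁻⁴ × 0.957) = 9.20 m/s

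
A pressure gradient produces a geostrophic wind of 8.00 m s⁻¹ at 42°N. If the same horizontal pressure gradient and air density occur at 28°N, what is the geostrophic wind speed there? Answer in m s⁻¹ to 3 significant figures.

With the same pressure gradient and density, V_g ∝ 1/f ∝ 1/sin φ.
V₂ = V₁ · sin φ₁ / sin φ₂ = 8.00 × sin 42° / sin 28°
V₂ = 8.00 × 0.6691/0.4695 = 11.4 m s⁻¹

11.4 m s⁻¹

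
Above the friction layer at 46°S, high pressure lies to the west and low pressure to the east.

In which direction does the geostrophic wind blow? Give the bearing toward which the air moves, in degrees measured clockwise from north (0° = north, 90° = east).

000°

The pressure-gradient force points toward the east (bearing 090°).
Geostrophic balance: in the Southern Hemisphere the Coriolis force deflects motion to the left, so the geostrophic wind blows 90° to the left of the pressure-gradient force (low pressure on the right).
Rotating 090° by 90° counterclockwise gives 000° — the wind blows toward the north.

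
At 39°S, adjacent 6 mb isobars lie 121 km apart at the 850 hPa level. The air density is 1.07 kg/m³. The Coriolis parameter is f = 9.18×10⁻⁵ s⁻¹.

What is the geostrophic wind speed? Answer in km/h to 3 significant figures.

Pressure gradient: |∂P/∂n| = 600 Pa / 121000 m = 4.96×10⁻³ Pa/m
Geostrophic balance (pressure-gradient force = Coriolis force):
V_g = (1/(fρ)) |∂P/∂n| = 4.96×10⁻³ / (9.18×10⁻⁵ × 1.07) = 50.5 m/s
Converting: 50.5 m/s × 3.6 = 182 km/h

182 km/h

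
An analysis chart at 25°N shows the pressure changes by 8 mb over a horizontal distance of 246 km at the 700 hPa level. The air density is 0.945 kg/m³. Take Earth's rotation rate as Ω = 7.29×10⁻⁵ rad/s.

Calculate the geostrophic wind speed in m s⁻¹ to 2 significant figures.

Coriolis parameter at 25°N:
f = 2Ω sin φ = 2 × 7.29×10⁻⁵ × sin 25° = 6.16×10⁻⁵ s⁻¹
Pressure gradient: |∂P/∂n| = 800 Pa / 246000 m = 3.25×10⁻³ Pa/m
Geostrophic balance (pressure-gradient force = Coriolis force):
V_g = (1/(fρ)) |∂P/∂n| = 3.25×10⁻³ / (6.16×10⁻⁵ × 0.945) = 55.8 m/s

56 m s⁻¹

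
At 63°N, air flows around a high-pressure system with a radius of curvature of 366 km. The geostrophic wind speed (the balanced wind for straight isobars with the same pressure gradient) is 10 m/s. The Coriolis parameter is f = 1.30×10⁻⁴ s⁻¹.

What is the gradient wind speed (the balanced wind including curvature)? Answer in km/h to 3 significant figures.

Around a high, pressure-gradient force acts outward with centrifugal, so Coriolis balances both:
fV = (1/ρ)|∂P/∂n| + V²/R  →  V² − fR·V + fR·V_g = 0
With fR = 1.30×10⁻⁴ × 366×10³ m = 47.6 m/s:
V = [fR − √((fR)² − 4 fR V_g)]/2 = [47.6 − √(47.6² − 4×47.6×10)]/2 = 14.3 m/s
Supergeostrophic (V > V_g = 10 m/s), as expected around a high.
Converting: 14.3 m/s × 3.6 = 51.5 km/h

51.5 km/h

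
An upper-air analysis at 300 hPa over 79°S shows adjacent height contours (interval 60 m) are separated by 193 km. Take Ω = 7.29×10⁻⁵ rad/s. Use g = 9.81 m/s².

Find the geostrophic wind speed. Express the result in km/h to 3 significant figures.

76.7 km/h

Coriolis parameter at 79°S:
f = 2Ω sin φ = 2 × 7.29×10⁻⁵ × sin 79° = 1.43×10⁻⁴ s⁻¹
Height gradient: |∂Z/∂n| = 60 m / 193000 m = 3.11×10⁻⁴
On a pressure surface, geostrophic balance gives V_g = (g/f)|∂Z/∂n|:
V_g = 9.81 × 3.11×10⁻⁴ / 1.43×10⁻⁴ = 21.3 m/s
Converting: 21.3 m/s × 3.6 = 76.7 km/h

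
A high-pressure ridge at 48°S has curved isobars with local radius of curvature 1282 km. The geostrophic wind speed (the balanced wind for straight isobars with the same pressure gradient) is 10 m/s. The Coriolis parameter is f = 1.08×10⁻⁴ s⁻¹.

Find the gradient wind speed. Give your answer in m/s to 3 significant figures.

Around a high, pressure-gradient force acts outward with centrifugal, so Coriolis balances both:
fV = (1/ρ)|∂P/∂n| + V²/R  →  V² − fR·V + fR·V_g = 0
With fR = 1.08×10⁻⁴ × 1282×10³ m = 138 m/s:
V = [fR − √((fR)² − 4 fR V_g)]/2 = [138 − √(138² − 4×138×10)]/2 = 10.9 m/s
Supergeostrophic (V > V_g = 10 m/s), as expected around a high.

10.9 m/s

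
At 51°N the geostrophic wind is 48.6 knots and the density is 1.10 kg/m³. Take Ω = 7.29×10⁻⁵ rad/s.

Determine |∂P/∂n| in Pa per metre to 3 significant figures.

Coriolis parameter at 51°N:
f = 2Ω sin φ = 2 × 7.29×10⁻⁵ × sin 51° = 1.13×10⁻⁴ s⁻¹
Wind speed in SI: 48.6 knots = 25.0 m/s
Geostrophic balance rearranged: |∂P/∂n| = f ρ V_g
|∂P/∂n| = 1.13×10⁻⁴ × 1.10 × 25.0 = 3.12×10⁻³ Pa/m

3.12×10⁻³ Pa/m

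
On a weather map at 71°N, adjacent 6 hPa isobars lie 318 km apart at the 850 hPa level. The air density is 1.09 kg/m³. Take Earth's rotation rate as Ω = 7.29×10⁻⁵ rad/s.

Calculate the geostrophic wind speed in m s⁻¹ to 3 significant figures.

Coriolis parameter at 71°N:
f = 2Ω sin φ = 2 × 7.29×10⁻⁵ × sin 71° = 1.38×10⁻⁴ s⁻¹
Pressure gradient: |∂P/∂n| = 600 Pa / 318000 m = 1.89×10⁻³ Pa/m
Geostrophic balance (pressure-gradient force = Coriolis force):
V_g = (1/(fρ)) |∂P/∂n| = 1.89×10⁻³ / (1.38×10⁻⁴ × 1.09) = 12.6 m/s

12.6 m s⁻¹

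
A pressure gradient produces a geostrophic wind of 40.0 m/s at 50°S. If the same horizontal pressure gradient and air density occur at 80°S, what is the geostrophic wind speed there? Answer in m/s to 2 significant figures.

With the same pressure gradient and density, V_g ∝ 1/f ∝ 1/sin φ.
V₂ = V₁ · sin φ₁ / sin φ₂ = 40.0 × sin 50° / sin 80°
V₂ = 40.0 × 0.7660/0.9848 = 31 m/s

31 m/s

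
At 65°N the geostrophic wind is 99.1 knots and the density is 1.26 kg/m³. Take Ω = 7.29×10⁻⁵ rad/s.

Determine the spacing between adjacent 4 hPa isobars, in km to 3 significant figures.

Coriolis parameter at 65°N:
f = 2Ω sin φ = 2 × 7.29×10⁻⁵ × sin 65° = 1.32×10⁻⁴ s⁻¹
Wind speed in SI: 99.1 knots = 51.0 m/s
Geostrophic balance rearranged: |∂P/∂n| = f ρ V_g
|∂P/∂n| = 1.32×10⁻⁴ × 1.26 × 51.0 = 8.49×10⁻³ Pa/m
Isobar spacing: Δn = ΔP/|∂P/∂n| = 400 Pa / 8.49×10⁻³ Pa/m = 47124 m ≈ 47.1 km

47.1 km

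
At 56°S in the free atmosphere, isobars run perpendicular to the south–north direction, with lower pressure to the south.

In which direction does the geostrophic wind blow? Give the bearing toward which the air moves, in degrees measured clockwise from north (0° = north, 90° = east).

The pressure-gradient force points toward the south (bearing 180°).
Geostrophic balance: in the Southern Hemisphere the Coriolis force deflects motion to the left, so the geostrophic wind blows 90° to the left of the pressure-gradient force (low pressure on the right).
Rotating 180° by 90° counterclockwise gives 090° — the wind blows toward the east.

090°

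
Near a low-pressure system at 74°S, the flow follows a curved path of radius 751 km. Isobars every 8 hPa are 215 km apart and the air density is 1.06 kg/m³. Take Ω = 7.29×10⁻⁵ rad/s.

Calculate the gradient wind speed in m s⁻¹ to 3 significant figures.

Coriolis parameter at 74°S:
f = 2Ω sin φ = 2 × 7.29×10⁻⁵ × sin 74° = 1.40×10⁻⁴ s⁻¹
Pressure gradient: |∂P/∂n| = 800 Pa / 215000 m = 3.72×10⁻³ Pa/m
Geostrophic speed: V_g = |∂P/∂n|/(fρ) = 3.72×10⁻³/(1.40×10⁻⁴ × 1.06) = 25.0 m/s
Around a low, centrifugal force acts outward with Coriolis, so pressure-gradient force balances both:
(1/ρ)|∂P/∂n| = fV + V²/R  →  V² + fR·V − fR·V_g = 0
With fR = 1.40×10⁻⁴ × 751×10³ m = 105 m/s:
V = [−fR + √((fR)² + 4 fR V_g)]/2 = [−105 + √(105² + 4×105×25)]/2 = 20.9 m/s
Subgeostrophic (V < V_g = 25 m/s), as expected around a low.

20.9 m s⁻¹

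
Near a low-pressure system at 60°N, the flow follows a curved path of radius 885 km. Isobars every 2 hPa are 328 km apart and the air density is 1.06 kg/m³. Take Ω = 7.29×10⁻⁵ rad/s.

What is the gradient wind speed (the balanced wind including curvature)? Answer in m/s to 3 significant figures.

Coriolis parameter at 60°N:
f = 2Ω sin φ = 2 × 7.29×10⁻⁵ × sin 60° = 1.26×10⁻⁴ s⁻¹
Pressure gradient: |∂P/∂n| = 200 Pa / 328000 m = 6.10×10⁻⁴ Pa/m
Geostrophic speed: V_g = |∂P/∂n|/(fρ) = 6.10×10⁻⁴/(1.26×10⁻⁴ × 1.06) = 4.56 m/s
Around a low, centrifugal force acts outward with Coriolis, so pressure-gradient force balances both:
(1/ρ)|∂P/∂n| = fV + V²/R  →  V² + fR·V − fR·V_g = 0
With fR = 1.26×10⁻⁴ × 885×10³ m = 112 m/s:
V = [−fR + √((fR)² + 4 fR V_g)]/2 = [−112 + √(112² + 4×112×4.56)]/2 = 4.38 m/s
Subgeostrophic (V < V_g = 4.56 m/s), as expected around a low.

4.38 m/s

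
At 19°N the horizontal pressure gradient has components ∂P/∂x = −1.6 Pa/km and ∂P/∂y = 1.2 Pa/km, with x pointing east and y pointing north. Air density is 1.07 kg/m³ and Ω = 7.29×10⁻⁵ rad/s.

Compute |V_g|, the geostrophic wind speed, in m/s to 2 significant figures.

39 m/s

Coriolis parameter at 19°N:
f = 2Ω sin φ = 2 × 7.29×10⁻⁵ × sin 19° = 4.75×10⁻⁵ s⁻¹
Component geostrophic relations (x east, y north):
u_g = −(1/(fρ)) ∂P/∂y,  v_g = (1/(fρ)) ∂P/∂x
u_g = −(1.2×10⁻³)/(4.75×10⁻⁵ × 1.07) = −23.6 m/s;  v_g = (−1.6×10⁻³)/(4.75×10⁻⁵ × 1.07) = −31.5 m/s
|V_g| = √(u_g² + v_g²) = 39.4 m/s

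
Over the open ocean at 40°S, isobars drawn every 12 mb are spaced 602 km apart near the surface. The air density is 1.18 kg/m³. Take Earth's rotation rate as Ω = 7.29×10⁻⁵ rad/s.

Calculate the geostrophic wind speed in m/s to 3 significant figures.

18.0 m/s

Coriolis parameter at 40°S:
f = 2Ω sin φ = 2 × 7.29×10⁻⁵ × sin 40° = 9.37×10⁻⁵ s⁻¹
Pressure gradient: |∂P/∂n| = 1200 Pa / 602000 m = 1.99×10⁻³ Pa/m
Geostrophic balance (pressure-gradient force = Coriolis force):
V_g = (1/(fρ)) |∂P/∂n| = 1.99×10⁻³ / (9.37×10⁻⁵ × 1.18) = 18.0 m/s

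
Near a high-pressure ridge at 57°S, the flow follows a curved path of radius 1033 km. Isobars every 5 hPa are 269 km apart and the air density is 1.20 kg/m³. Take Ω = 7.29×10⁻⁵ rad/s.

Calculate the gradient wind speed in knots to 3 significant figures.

27.8 knots

Coriolis parameter at 57°S:
f = 2Ω sin φ = 2 × 7.29×10⁻⁵ × sin 57° = 1.22×10⁻⁴ s⁻¹
Pressure gradient: |∂P/∂n| = 500 Pa / 269000 m = 1.86×10⁻³ Pa/m
Geostrophic speed: V_g = |∂P/∂n|/(fρ) = 1.86×10⁻³/(1.22×10⁻⁴ × 1.20) = 12.7 m/s
Around a high, pressure-gradient force acts outward with centrifugal, so Coriolis balances both:
fV = (1/ρ)|∂P/∂n| + V²/R  →  V² − fR·V + fR·V_g = 0
With fR = 1.22×10⁻⁴ × 1033×10³ m = 126 m/s:
V = [fR − √((fR)² − 4 fR V_g)]/2 = [126 − √(126² − 4×126×12.7)]/2 = 14.3 m/s
Supergeostrophic (V > V_g = 12.7 m/s), as expected around a high.
Converting: 14.3 m/s × 1.944 = 27.8 knots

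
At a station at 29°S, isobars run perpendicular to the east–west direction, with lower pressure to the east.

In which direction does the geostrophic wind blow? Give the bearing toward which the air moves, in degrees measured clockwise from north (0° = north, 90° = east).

The pressure-gradient force points toward the east (bearing 090°).
Geostrophic balance: in the Southern Hemisphere the Coriolis force deflects motion to the left, so the geostrophic wind blows 90° to the left of the pressure-gradient force (low pressure on the right).
Rotating 090° by 90° counterclockwise gives 000° — the wind blows toward the north.

000°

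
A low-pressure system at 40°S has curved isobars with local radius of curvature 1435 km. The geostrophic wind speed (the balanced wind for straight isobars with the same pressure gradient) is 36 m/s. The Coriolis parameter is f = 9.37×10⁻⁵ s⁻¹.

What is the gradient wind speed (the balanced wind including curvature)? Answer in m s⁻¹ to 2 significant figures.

Around a low, centrifugal force acts outward with Coriolis, so pressure-gradient force balances both:
(1/ρ)|∂P/∂n| = fV + V²/R  →  V² + fR·V − fR·V_g = 0
With fR = 9.37×10⁻⁵ × 1435×10³ m = 134 m/s:
V = [−fR + √((fR)² + 4 fR V_g)]/2 = [−134 + √(134² + 4×134×36)]/2 = 29.5 m/s
Subgeostrophic (V < V_g = 36 m/s), as expected around a low.

30 m s⁻¹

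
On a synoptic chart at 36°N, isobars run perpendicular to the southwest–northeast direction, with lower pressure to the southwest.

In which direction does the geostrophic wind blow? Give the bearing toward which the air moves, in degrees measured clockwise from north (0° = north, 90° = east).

The pressure-gradient force points toward the southwest (bearing 225°).
Geostrophic balance: in the Northern Hemisphere the Coriolis force deflects motion to the right, so the geostrophic wind blows 90° to the right of the pressure-gradient force (low pressure on the left).
Rotating 225° by 90° clockwise gives 315° — the wind blows toward the northwest.

315°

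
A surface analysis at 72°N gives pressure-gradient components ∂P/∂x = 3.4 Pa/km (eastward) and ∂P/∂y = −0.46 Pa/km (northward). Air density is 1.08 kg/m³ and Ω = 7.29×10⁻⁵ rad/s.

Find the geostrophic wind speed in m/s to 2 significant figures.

Coriolis parameter at 72°N:
f = 2Ω sin φ = 2 × 7.29×10⁻⁵ × sin 72° = 1.39×10⁻⁴ s⁻¹
Component geostrophic relations (x east, y north):
u_g = −(1/(fρ)) ∂P/∂y,  v_g = (1/(fρ)) ∂P/∂x
u_g = −(−0.46×10⁻³)/(1.39×10⁻⁴ × 1.08) = 3.07 m/s;  v_g = (3.4×10⁻³)/(1.39×10⁻⁴ × 1.08) = 22.7 m/s
|V_g| = √(u_g² + v_g²) = 22.9 m/s

23 m/s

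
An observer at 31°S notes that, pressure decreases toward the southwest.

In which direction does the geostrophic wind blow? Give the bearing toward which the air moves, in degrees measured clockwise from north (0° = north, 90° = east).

The pressure-gradient force points toward the southwest (bearing 225°).
Geostrophic balance: in the Southern Hemisphere the Coriolis force deflects motion to the left, so the geostrophic wind blows 90° to the left of the pressure-gradient force (low pressure on the right).
Rotating 225° by 90° counterclockwise gives 135° — the wind blows toward the southeast.

135°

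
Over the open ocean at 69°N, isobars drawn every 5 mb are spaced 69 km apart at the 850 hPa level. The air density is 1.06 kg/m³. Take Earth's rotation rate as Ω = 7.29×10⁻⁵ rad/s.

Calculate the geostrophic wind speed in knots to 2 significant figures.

98 knots

Coriolis parameter at 69°N:
f = 2Ω sin φ = 2 × 7.29×10⁻⁵ × sin 69° = 1.36×10⁻⁴ s⁻¹
Pressure gradient: |∂P/∂n| = 500 Pa / 69000 m = 7.25×10⁻³ Pa/m
Geostrophic balance (pressure-gradient force = Coriolis force):
V_g = (1/(fρ)) |∂P/∂n| = 7.25×10⁻³ / (1.36×10⁻⁴ × 1.06) = 50.2 m/s
Converting: 50.2 m/s × 1.944 = 98 knots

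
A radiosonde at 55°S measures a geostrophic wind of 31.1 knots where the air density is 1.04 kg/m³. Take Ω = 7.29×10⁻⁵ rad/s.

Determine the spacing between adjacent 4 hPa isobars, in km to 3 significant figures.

201 km

Coriolis parameter at 55°S:
f = 2Ω sin φ = 2 × 7.29×10⁻⁵ × sin 55° = 1.19×10⁻⁴ s⁻¹
Wind speed in SI: 31.1 knots = 16.0 m/s
Geostrophic balance rearranged: |∂P/∂n| = f ρ V_g
|∂P/∂n| = 1.19×10⁻⁴ × 1.04 × 16.0 = 1.99×10⁻³ Pa/m
Isobar spacing: Δn = ΔP/|∂P/∂n| = 400 Pa / 1.99×10⁻³ Pa/m = 201283 m ≈ 201 km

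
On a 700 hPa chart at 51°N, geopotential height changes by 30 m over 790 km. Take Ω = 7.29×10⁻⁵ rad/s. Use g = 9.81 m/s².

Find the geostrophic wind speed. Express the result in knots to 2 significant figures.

Coriolis parameter at 51°N:
f = 2Ω sin φ = 2 × 7.29×10⁻⁵ × sin 51° = 1.13×10⁻⁴ s⁻¹
Height gradient: |∂Z/∂n| = 30 m / 790000 m = 3.80×10⁻⁵
On a pressure surface, geostrophic balance gives V_g = (g/f)|∂Z/∂n|:
V_g = 9.81 × 3.80×10⁻⁵ / 1.13×10⁻⁴ = 3.29 m/s
Converting: 3.29 m/s × 1.944 = 6.4 knots

6.4 knots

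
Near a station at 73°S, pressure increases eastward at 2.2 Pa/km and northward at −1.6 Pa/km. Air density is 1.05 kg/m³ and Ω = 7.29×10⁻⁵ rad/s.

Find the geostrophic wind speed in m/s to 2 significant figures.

19 m/s

Coriolis parameter at 73°S:
f = 2Ω sin φ = 2 × 7.29×10⁻⁵ × sin 73° = 1.39×10⁻⁴ s⁻¹
In the Southern Hemisphere f is negative: f = −1.39×10⁻⁴ s⁻¹.
Component geostrophic relations (x east, y north):
u_g = −(1/(fρ)) ∂P/∂y,  v_g = (1/(fρ)) ∂P/∂x
u_g = −(−1.6×10⁻³)/(−1.39×10⁻⁴ × 1.05) = −10.9 m/s;  v_g = (2.2×10⁻³)/(−1.39×10⁻⁴ × 1.05) = −15.0 m/s
|V_g| = √(u_g² + v_g²) = 18.6 m/s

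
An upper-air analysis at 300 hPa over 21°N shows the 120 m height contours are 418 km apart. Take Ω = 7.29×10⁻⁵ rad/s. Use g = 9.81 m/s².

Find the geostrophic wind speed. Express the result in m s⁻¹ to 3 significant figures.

Coriolis parameter at 21°N:
f = 2Ω sin φ = 2 × 7.29×10⁻⁵ × sin 21° = 5.23×10⁻⁵ s⁻¹
Height gradient: |∂Z/∂n| = 120 m / 418000 m = 2.87×10⁻⁴
On a pressure surface, geostrophic balance gives V_g = (g/f)|∂Z/∂n|:
V_g = 9.81 × 2.87×10⁻⁴ / 5.23×10⁻⁵ = 53.9 m/s

53.9 m s⁻¹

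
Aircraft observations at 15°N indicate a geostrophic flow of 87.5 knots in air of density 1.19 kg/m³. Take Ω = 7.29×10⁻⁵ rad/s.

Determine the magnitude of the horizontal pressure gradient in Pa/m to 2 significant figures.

Coriolis parameter at 15°N:
f = 2Ω sin φ = 2 × 7.29×10⁻⁵ × sin 15° = 3.77×10⁻⁵ s⁻¹
Wind speed in SI: 87.5 knots = 45.0 m/s
Geostrophic balance rearranged: |∂P/∂n| = f ρ V_g
|∂P/∂n| = 3.77×10⁻⁵ × 1.19 × 45.0 = 2.02×10⁻³ Pa/m

2.0×10⁻³ Pa/m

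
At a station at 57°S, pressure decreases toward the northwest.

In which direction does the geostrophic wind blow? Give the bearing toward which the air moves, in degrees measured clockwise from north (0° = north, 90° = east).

The pressure-gradient force points toward the northwest (bearing 315°).
Geostrophic balance: in the Southern Hemisphere the Coriolis force deflects motion to the left, so the geostrophic wind blows 90° to the left of the pressure-gradient force (low pressure on the right).
Rotating 315° by 90° counterclockwise gives 225° — the wind blows toward the southwest.

225°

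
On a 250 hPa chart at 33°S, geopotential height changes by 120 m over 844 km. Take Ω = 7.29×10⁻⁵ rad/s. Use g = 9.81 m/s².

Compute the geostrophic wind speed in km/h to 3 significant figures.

63.2 km/h

Coriolis parameter at 33°S:
f = 2Ω sin φ = 2 × 7.29×10⁻⁵ × sin 33° = 7.94×10⁻⁵ s⁻¹
Height gradient: |∂Z/∂n| = 120 m / 844000 m = 1.42×10⁻⁴
On a pressure surface, geostrophic balance gives V_g = (g/f)|∂Z/∂n|:
V_g = 9.81 × 1.42×10⁻⁴ / 7.94×10⁻⁵ = 17.6 m/s
Converting: 17.6 m/s × 3.6 = 63.2 km/h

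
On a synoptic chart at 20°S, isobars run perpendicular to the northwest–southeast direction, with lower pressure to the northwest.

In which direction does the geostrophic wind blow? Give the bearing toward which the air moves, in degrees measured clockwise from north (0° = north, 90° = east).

225°

The pressure-gradient force points toward the northwest (bearing 315°).
Geostrophic balance: in the Southern Hemisphere the Coriolis force deflects motion to the left, so the geostrophic wind blows 90° to the left of the pressure-gradient force (low pressure on the right).
Rotating 315° by 90° counterclockwise gives 225° — the wind blows toward the southwest.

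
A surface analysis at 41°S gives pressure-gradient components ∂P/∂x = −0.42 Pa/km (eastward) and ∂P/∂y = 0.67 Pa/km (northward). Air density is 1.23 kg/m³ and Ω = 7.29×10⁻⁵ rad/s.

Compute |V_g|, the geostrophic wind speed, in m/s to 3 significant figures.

6.72 m/s

Coriolis parameter at 41°S:
f = 2Ω sin φ = 2 × 7.29×10⁻⁵ × sin 41° = 9.57×10⁻⁵ s⁻¹
In the Southern Hemisphere f is negative: f = −9.57×10⁻⁵ s⁻¹.
Component geostrophic relations (x east, y north):
u_g = −(1/(fρ)) ∂P/∂y,  v_g = (1/(fρ)) ∂P/∂x
u_g = −(0.67×10⁻³)/(−9.57×10⁻⁵ × 1.23) = 5.69 m/s;  v_g = (−0.42×10⁻³)/(−9.57×10⁻⁵ × 1.23) = 3.57 m/s
|V_g| = √(u_g² + v_g²) = 6.72 m/s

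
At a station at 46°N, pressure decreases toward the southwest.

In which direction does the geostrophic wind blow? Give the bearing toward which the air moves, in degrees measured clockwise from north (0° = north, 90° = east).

315°

The pressure-gradient force points toward the southwest (bearing 225°).
Geostrophic balance: in the Northern Hemisphere the Coriolis force deflects motion to the right, so the geostrophic wind blows 90° to the right of the pressure-gradient force (low pressure on the left).
Rotating 225° by 90° clockwise gives 315° — the wind blows toward the northwest.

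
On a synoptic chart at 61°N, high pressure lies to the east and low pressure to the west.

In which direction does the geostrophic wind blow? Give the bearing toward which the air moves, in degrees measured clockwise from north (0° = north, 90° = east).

000°

The pressure-gradient force points toward the west (bearing 270°).
Geostrophic balance: in the Northern Hemisphere the Coriolis force deflects motion to the right, so the geostrophic wind blows 90° to the right of the pressure-gradient force (low pressure on the left).
Rotating 270° by 90° clockwise gives 000° — the wind blows toward the north.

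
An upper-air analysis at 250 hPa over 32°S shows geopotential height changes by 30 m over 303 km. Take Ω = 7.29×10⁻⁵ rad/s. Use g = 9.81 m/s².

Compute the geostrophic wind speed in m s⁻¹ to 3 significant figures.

Coriolis parameter at 32°S:
f = 2Ω sin φ = 2 × 7.29×10⁻⁵ × sin 32° = 7.73×10⁻⁵ s⁻¹
Height gradient: |∂Z/∂n| = 30 m / 303000 m = 9.90×10⁻⁵
On a pressure surface, geostrophic balance gives V_g = (g/f)|∂Z/∂n|:
V_g = 9.81 × 9.90×10⁻⁵ / 7.73×10⁻⁵ = 12.6 m/s

12.6 m s⁻¹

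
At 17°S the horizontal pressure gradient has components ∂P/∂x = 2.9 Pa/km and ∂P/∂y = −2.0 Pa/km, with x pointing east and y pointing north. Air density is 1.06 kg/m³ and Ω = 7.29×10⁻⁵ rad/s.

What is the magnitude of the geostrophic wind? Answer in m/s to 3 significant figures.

Coriolis parameter at 17°S:
f = 2Ω sin φ = 2 × 7.29×10⁻⁵ × sin 17° = 4.26×10⁻⁵ s⁻¹
In the Southern Hemisphere f is negative: f = −4.26×10⁻⁵ s⁻¹.
Component geostrophic relations (x east, y north):
u_g = −(1/(fρ)) ∂P/∂y,  v_g = (1/(fρ)) ∂P/∂x
u_g = −(−2.0×10⁻³)/(−4.26×10⁻⁵ × 1.06) = −44.3 m/s;  v_g = (2.9×10⁻³)/(−4.26×10⁻⁵ × 1.06) = −64.2 m/s
|V_g| = √(u_g² + v_g²) = 78.0 m/s

78.0 m/s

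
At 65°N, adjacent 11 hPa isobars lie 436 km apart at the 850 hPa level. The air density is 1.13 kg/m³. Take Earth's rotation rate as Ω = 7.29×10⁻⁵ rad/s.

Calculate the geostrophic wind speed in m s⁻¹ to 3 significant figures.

Coriolis parameter at 65°N:
f = 2Ω sin φ = 2 × 7.29×10⁻⁵ × sin 65° = 1.32×10⁻⁴ s⁻¹
Pressure gradient: |∂P/∂n| = 1100 Pa / 436000 m = 2.52×10⁻³ Pa/m
Geostrophic balance (pressure-gradient force = Coriolis force):
V_g = (1/(fρ)) |∂P/∂n| = 2.52×10⁻³ / (1.32×10⁻⁴ × 1.13) = 16.9 m/s

16.9 m s⁻¹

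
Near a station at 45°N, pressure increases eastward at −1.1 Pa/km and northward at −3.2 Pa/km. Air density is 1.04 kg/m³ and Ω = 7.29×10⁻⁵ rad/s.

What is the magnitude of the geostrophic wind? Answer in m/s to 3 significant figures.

Coriolis parameter at 45°N:
f = 2Ω sin φ = 2 × 7.29×10⁻⁵ × sin 45° = 1.03×10⁻⁴ s⁻¹
Component geostrophic relations (x east, y north):
u_g = −(1/(fρ)) ∂P/∂y,  v_g = (1/(fρ)) ∂P/∂x
u_g = −(−3.2×10⁻³)/(1.03×10⁻⁴ × 1.04) = 29.8 m/s;  v_g = (−1.1×10⁻³)/(1.03×10⁻⁴ × 1.04) = −10.3 m/s
|V_g| = √(u_g² + v_g²) = 31.6 m/s

31.6 m/s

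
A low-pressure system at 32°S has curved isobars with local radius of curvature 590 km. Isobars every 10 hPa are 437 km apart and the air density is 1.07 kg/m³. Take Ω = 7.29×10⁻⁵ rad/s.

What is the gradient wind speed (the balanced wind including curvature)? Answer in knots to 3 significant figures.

Coriolis parameter at 32°S:
f = 2Ω sin φ = 2 × 7.29×10⁻⁵ × sin 32° = 7.73×10⁻⁵ s⁻¹
Pressure gradient: |∂P/∂n| = 1000 Pa / 437000 m = 2.29×10⁻³ Pa/m
Geostrophic speed: V_g = |∂P/∂n|/(fρ) = 2.29×10⁻³/(7.73×10⁻⁵ × 1.07) = 27.7 m/s
Around a low, centrifugal force acts outward with Coriolis, so pressure-gradient force balances both:
(1/ρ)|∂P/∂n| = fV + V²/R  →  V² + fR·V − fR·V_g = 0
With fR = 7.73×10⁻⁵ × 590×10³ m = 45.6 m/s:
V = [−fR + √((fR)² + 4 fR V_g)]/2 = [−45.6 + √(45.6² + 4×45.6×27.7)]/2 = 19.4 m/s
Subgeostrophic (V < V_g = 27.7 m/s), as expected around a low.
Converting: 19.4 m/s × 1.944 = 37.7 knots

37.7 knots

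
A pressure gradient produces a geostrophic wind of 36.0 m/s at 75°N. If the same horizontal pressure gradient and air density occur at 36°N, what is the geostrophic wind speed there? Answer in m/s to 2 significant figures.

59 m/s

With the same pressure gradient and density, V_g ∝ 1/f ∝ 1/sin φ.
V₂ = V₁ · sin φ₁ / sin φ₂ = 36.0 × sin 75° / sin 36°
V₂ = 36.0 × 0.9659/0.5878 = 59 m/s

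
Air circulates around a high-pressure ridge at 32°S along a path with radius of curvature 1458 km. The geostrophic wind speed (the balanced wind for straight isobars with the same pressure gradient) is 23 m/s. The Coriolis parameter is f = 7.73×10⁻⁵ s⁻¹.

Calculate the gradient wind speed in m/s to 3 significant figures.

32.2 m/s

Around a high, pressure-gradient force acts outward with centrifugal, so Coriolis balances both:
fV = (1/ρ)|∂P/∂n| + V²/R  →  V² − fR·V + fR·V_g = 0
With fR = 7.73×10⁻⁵ × 1458×10³ m = 113 m/s:
V = [fR − √((fR)² − 4 fR V_g)]/2 = [113 − √(113² − 4×113×23)]/2 = 32.2 m/s
Supergeostrophic (V > V_g = 23 m/s), as expected around a high.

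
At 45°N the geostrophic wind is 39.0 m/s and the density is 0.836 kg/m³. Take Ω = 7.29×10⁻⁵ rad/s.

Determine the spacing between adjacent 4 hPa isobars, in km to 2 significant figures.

120 km

Coriolis parameter at 45°N:
f = 2Ω sin φ = 2 × 7.29×10⁻⁵ × sin 45° = 1.03×10⁻⁴ s⁻¹
Geostrophic balance rearranged: |∂P/∂n| = f ρ V_g
|∂P/∂n| = 1.03×10⁻⁴ × 0.836 × 39.0 = 3.36×10⁻³ Pa/m
Isobar spacing: Δn = ΔP/|∂P/∂n| = 400 Pa / 3.36×10⁻³ Pa/m = 119000 m ≈ 120 km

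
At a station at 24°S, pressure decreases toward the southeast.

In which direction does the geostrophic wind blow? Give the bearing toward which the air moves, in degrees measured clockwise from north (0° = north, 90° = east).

045°

The pressure-gradient force points toward the southeast (bearing 135°).
Geostrophic balance: in the Southern Hemisphere the Coriolis force deflects motion to the left, so the geostrophic wind blows 90° to the left of the pressure-gradient force (low pressure on the right).
Rotating 135° by 90° counterclockwise gives 045° — the wind blows toward the northeast.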